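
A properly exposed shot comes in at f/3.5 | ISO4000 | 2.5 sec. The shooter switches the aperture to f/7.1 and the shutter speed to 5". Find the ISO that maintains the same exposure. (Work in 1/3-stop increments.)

ISO 8000

Aperture: f/3.5 → f/4 → f/4.5 → f/5 → f/5.6 → f/6.3 → f/7.1 — 2 stops narrower (darker).
Shutter speed: 2.5 → 3.2 → 4 → 5 — 1 stop slower (brighter).
Net change so far: 1 stop darker. Offset with the ISO: 4000 → 5000 → 6400 → 8000.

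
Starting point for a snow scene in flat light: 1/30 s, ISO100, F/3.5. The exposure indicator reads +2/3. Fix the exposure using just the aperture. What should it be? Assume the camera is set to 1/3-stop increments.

Overexposed by 2/3 stop → need 2/3 stop darker.
Aperture: f/3.5 → f/4 → f/4.5.

f/4.5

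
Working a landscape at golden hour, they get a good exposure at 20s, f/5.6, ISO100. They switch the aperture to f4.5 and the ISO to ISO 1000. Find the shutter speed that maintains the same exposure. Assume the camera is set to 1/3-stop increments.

Aperture: f/5.6 → f/5 → f/4.5 — 2/3 stop opened up (brighter).
ISO: 100 → 125 → 160 → 200 → 250 → 320 → 400 → 500 → 640 → 800 → 1000 — 3 1/3 stops raised (brighter).
Net change so far: 4 stops brighter. Offset with the shutter speed: 20 → 15 → 13 → 10 → 8 → 6 → 5 → 4 → 3.2 → 2.5 → 2 → 1.6 → 1.3.

1.3 s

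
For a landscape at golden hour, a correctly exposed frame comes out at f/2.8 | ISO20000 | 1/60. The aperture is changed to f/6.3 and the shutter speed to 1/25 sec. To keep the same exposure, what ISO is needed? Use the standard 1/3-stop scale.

ISO 40000

Aperture: f/2.8 → f/3.2 → f/3.5 → f/4 → f/4.5 → f/5 → f/5.6 → f/6.3 — 2 1/3 stops smaller aperture (darker).
Shutter speed: 1/60 → 1/50 → 1/40 → 1/30 → 1/25 — 1 1/3 stops slower (brighter).
Net change so far: 1 stop darker. Offset with the ISO: 20000 → 25600 → 32000 → 40000.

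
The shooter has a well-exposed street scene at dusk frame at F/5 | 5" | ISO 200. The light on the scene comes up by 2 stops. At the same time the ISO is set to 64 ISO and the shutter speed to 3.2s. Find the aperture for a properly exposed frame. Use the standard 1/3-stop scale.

f/4.5

Scene light: 2 stops brighter.
ISO: 200 → 160 → 125 → 100 → 80 → 64 — 1 2/3 stops lower (darker).
Shutter speed: 5 → 4 → 3.2 — 2/3 stop shorter (darker).
Net so far: 1/3 stop darker. Aperture: f/5 → f/4.5.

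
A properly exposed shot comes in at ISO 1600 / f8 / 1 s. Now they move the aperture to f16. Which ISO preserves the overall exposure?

ISO 6400

Aperture: f/8 → f/11 → f/16 — 2 stops smaller aperture (darker).
Need 2 stops brighter from the ISO: 1600 → 3200 → 6400.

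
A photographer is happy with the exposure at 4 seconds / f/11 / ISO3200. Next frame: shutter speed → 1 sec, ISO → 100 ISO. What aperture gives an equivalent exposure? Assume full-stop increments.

f/1.0

Shutter speed: 4 → 2 → 1 — 2 stops shorter (darker).
ISO: 3200 → 1600 → 800 → 400 → 200 → 100 — 5 stops dropped (darker).
Net change so far: 7 stops darker. Offset with the aperture: f/11 → f/8 → f/5.6 → f/4 → f/2.8 → f/2 → f/1.4 → f/1.0.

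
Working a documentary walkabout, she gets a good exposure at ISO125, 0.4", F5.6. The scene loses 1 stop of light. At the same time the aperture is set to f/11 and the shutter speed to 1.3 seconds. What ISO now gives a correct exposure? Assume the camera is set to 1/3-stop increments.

ISO 320

Scene light: 1 stop darker.
Aperture: f/5.6 → f/6.3 → f/7.1 → f/8 → f/9 → f/10 → f/11 — 2 stops stopped down (darker).
Shutter speed: 0.4 → 0.5 → 0.6 → 0.8 → 1 → 1.3 — 1 2/3 stops longer (brighter).
Net so far: 1 1/3 stops darker. ISO: 125 → 160 → 200 → 250 → 320.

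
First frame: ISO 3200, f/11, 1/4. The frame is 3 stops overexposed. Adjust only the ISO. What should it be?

ISO 400

Overexposed by 3 stops → need 3 stops darker.
ISO: 3200 → 1600 → 800 → 400.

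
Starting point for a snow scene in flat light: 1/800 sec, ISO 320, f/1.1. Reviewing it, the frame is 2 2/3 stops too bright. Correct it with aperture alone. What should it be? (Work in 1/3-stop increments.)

Overexposed by 2 2/3 stops → need 2 2/3 stops darker.
Aperture: f/1.1 → f/1.2 → f/1.4 → f/1.6 → f/1.8 → f/2 → f/2.2 → f/2.5 → f/2.8.

f/2.8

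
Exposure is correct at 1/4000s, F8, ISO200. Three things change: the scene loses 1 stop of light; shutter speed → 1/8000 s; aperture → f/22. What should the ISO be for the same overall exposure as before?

ISO 6400

Scene light: 1 stop darker.
Shutter speed: 1/4000 → 1/8000 — 1 stop shorter (darker).
Aperture: f/8 → f/11 → f/16 → f/22 — 3 stops smaller aperture (darker).
Net so far: 5 stops darker. ISO: 200 → 400 → 800 → 1600 → 3200 → 6400.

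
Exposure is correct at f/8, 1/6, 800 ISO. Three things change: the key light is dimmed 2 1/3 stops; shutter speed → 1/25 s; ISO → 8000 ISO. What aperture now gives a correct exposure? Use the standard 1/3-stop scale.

f/5.6

Scene light: 2 1/3 stops darker.
Shutter speed: 1/6 → 1/8 → 1/10 → 1/13 → 1/15 → 1/20 → 1/25 — 2 stops faster (darker).
ISO: 800 → 1000 → 1250 → 1600 → 2000 → 2500 → 3200 → 4000 → 5000 → 6400 → 8000 — 3 1/3 stops higher (brighter).
Net so far: 1 stop darker. Aperture: f/8 → f/7.1 → f/6.3 → f/5.6.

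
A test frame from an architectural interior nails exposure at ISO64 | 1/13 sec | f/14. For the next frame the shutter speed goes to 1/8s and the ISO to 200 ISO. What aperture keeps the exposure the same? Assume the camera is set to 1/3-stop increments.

f/32

Shutter speed: 1/13 → 1/10 → 1/8 — 2/3 stop longer (brighter).
ISO: 64 → 80 → 100 → 125 → 160 → 200 — 1 2/3 stops raised (brighter).
Net change so far: 2 1/3 stops brighter. Offset with the aperture: f/14 → f/16 → f/18 → f/20 → f/22 → f/25 → f/29 → f/32.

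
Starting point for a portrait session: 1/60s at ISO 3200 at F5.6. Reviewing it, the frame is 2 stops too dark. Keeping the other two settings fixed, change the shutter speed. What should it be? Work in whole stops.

1/15s

Underexposed by 2 stops → need 2 stops brighter.
Shutter speed: 1/60 → 1/30 → 1/15.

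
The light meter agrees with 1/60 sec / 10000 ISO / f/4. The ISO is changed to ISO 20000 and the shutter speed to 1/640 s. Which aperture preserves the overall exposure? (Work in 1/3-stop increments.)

f/1.8

ISO: 10000 → 12800 → 16000 → 20000 — 1 stop higher (brighter).
Shutter speed: 1/60 → 1/80 → 1/100 → 1/125 → 1/160 → 1/200 → 1/250 → 1/320 → 1/400 → 1/500 → 1/640 — 3 1/3 stops shorter (darker).
Net change so far: 2 1/3 stops darker. Offset with the aperture: f/4 → f/3.5 → f/3.2 → f/2.8 → f/2.5 → f/2.2 → f/2 → f/1.8.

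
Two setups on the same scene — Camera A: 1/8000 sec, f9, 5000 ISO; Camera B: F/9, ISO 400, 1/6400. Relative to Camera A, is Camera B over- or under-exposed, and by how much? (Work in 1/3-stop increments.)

Aperture: unchanged.
Shutter speed: 1/8000 → 1/6400 — 1/3 stop longer (brighter).
ISO: 5000 → 4000 → 3200 → 2500 → 2000 → 1600 → 1250 → 1000 → 800 → 640 → 500 → 400 — 3 2/3 stops dropped (darker).
Net: +1/3 −3 2/3 = −3 1/3 stops.

3 1/3 stops darker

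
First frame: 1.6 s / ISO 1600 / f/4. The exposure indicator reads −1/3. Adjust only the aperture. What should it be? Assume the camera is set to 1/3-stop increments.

f/3.5

Underexposed by 1/3 stop → need 1/3 stop brighter.
Aperture: f/4 → f/3.5.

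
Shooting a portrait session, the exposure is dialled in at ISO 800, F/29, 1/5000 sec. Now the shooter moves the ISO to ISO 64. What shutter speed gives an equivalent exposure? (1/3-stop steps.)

1/400s

ISO: 800 → 640 → 500 → 400 → 320 → 250 → 200 → 160 → 125 → 100 → 80 → 64 — 3 2/3 stops dropped (darker).
Need 3 2/3 stops brighter from the shutter speed: 1/5000 → 1/4000 → 1/3200 → 1/2500 → 1/2000 → 1/1600 → 1/1250 → 1/1000 → 1/800 → 1/640 → 1/500 → 1/400.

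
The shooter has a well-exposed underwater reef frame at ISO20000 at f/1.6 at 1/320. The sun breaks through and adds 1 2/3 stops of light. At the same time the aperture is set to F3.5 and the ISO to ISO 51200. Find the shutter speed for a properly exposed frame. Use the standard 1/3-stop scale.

1/500s

Scene light: 1 2/3 stops brighter.
Aperture: f/1.6 → f/1.8 → f/2 → f/2.2 → f/2.5 → f/2.8 → f/3.2 → f/3.5 — 2 1/3 stops narrower (darker).
ISO: 20000 → 25600 → 32000 → 40000 → 51200 — 1 1/3 stops raised (brighter).
Net so far: 2/3 stop brighter. Shutter speed: 1/320 → 1/400 → 1/500.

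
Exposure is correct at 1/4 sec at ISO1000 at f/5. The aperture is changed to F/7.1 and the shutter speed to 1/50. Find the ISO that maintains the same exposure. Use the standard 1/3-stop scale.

Aperture: f/5 → f/5.6 → f/6.3 → f/7.1 — 1 stop stopped down (darker).
Shutter speed: 1/4 → 1/5 → 1/6 → 1/8 → 1/10 → 1/13 → 1/15 → 1/20 → 1/25 → 1/30 → 1/40 → 1/50 — 3 2/3 stops shorter (darker).
Net change so far: 4 2/3 stops darker. Offset with the ISO: 1000 → 1250 → 1600 → 2000 → 2500 → 3200 → 4000 → 5000 → 6400 → 8000 → 10000 → 12800 → 16000 → 20000 → 25600.

ISO 25600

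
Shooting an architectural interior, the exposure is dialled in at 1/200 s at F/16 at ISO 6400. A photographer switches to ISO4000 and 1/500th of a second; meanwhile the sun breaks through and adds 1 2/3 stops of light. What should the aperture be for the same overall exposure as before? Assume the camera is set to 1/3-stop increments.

f/14

Scene light: 1 2/3 stops brighter.
ISO: 6400 → 5000 → 4000 — 2/3 stop lower (darker).
Shutter speed: 1/200 → 1/250 → 1/320 → 1/400 → 1/500 — 1 1/3 stops shorter (darker).
Net so far: 1/3 stop darker. Aperture: f/16 → f/14.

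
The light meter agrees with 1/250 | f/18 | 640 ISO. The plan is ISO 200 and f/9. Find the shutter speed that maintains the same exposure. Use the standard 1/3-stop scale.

ISO: 640 → 500 → 400 → 320 → 250 → 200 — 1 2/3 stops lower (darker).
Aperture: f/18 → f/16 → f/14 → f/13 → f/11 → f/10 → f/9 — 2 stops opened up (brighter).
Net change so far: 1/3 stop brighter. Offset with the shutter speed: 1/250 → 1/320.

1/320s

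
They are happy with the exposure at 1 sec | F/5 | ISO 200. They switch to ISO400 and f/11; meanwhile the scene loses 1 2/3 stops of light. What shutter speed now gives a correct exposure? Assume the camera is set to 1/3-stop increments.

Scene light: 1 2/3 stops darker.
ISO: 200 → 250 → 320 → 400 — 1 stop higher (brighter).
Aperture: f/5 → f/5.6 → f/6.3 → f/7.1 → f/8 → f/9 → f/10 → f/11 — 2 1/3 stops smaller aperture (darker).
Net so far: 3 stops darker. Shutter speed: 1 → 1.3 → 1.6 → 2 → 2.5 → 3.2 → 4 → 5 → 6 → 8.

8 s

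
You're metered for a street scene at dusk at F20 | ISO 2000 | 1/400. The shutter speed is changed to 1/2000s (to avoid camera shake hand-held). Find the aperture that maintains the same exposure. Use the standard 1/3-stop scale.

Shutter speed: 1/400 → 1/500 → 1/640 → 1/800 → 1/1000 → 1/1250 → 1/1600 → 1/2000 — 2 1/3 stops shorter (darker).
Need 2 1/3 stops brighter from the aperture: f/20 → f/18 → f/16 → f/14 → f/13 → f/11 → f/10 → f/9.

f/9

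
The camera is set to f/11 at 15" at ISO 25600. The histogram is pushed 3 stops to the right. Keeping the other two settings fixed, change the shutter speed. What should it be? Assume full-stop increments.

2 s

Overexposed by 3 stops → need 3 stops darker.
Shutter speed: 15 → 8 → 4 → 2.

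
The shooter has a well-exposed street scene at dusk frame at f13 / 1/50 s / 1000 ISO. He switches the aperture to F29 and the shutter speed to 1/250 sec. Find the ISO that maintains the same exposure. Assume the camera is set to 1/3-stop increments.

ISO 25600

Aperture: f/13 → f/14 → f/16 → f/18 → f/20 → f/22 → f/25 → f/29 — 2 1/3 stops smaller aperture (darker).
Shutter speed: 1/50 → 1/60 → 1/80 → 1/100 → 1/125 → 1/160 → 1/200 → 1/250 — 2 1/3 stops faster (darker).
Net change so far: 4 2/3 stops darker. Offset with the ISO: 1000 → 1250 → 1600 → 2000 → 2500 → 3200 → 4000 → 5000 → 6400 → 8000 → 10000 → 12800 → 16000 → 20000 → 25600.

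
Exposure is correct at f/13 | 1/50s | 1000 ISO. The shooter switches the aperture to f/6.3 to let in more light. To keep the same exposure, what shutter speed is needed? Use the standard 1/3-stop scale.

Aperture: f/13 → f/11 → f/10 → f/9 → f/8 → f/7.1 → f/6.3 — 2 stops opened up (brighter).
Need 2 stops darker from the shutter speed: 1/50 → 1/60 → 1/80 → 1/100 → 1/125 → 1/160 → 1/200.

1/200s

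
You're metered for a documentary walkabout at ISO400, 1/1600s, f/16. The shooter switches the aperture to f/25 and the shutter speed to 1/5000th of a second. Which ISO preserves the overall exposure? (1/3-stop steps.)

ISO 3200

Aperture: f/16 → f/18 → f/20 → f/22 → f/25 — 1 1/3 stops narrower (darker).
Shutter speed: 1/1600 → 1/2000 → 1/2500 → 1/3200 → 1/4000 → 1/5000 — 1 2/3 stops faster (darker).
Net change so far: 3 stops darker. Offset with the ISO: 400 → 500 → 640 → 800 → 1000 → 1250 → 1600 → 2000 → 2500 → 3200.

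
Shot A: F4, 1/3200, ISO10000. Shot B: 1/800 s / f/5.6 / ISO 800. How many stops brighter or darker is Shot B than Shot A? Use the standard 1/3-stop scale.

Aperture: f/4 → f/4.5 → f/5 → f/5.6 — 1 stop stopped down (darker).
Shutter speed: 1/3200 → 1/2500 → 1/2000 → 1/1600 → 1/1250 → 1/1000 → 1/800 — 2 stops longer (brighter).
ISO: 10000 → 8000 → 6400 → 5000 → 4000 → 3200 → 2500 → 2000 → 1600 → 1250 → 1000 → 800 — 3 2/3 stops lower (darker).
Net: −1 +2 −3 2/3 = −2 2/3 stops.

2 2/3 stops darker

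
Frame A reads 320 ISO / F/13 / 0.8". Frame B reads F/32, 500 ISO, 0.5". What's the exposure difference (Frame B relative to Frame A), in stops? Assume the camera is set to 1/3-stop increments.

2 2/3 stops darker

Aperture: f/13 → f/14 → f/16 → f/18 → f/20 → f/22 → f/25 → f/29 → f/32 — 2 2/3 stops smaller aperture (darker).
Shutter speed: 0.8 → 0.6 → 0.5 — 2/3 stop shorter (darker).
ISO: 320 → 400 → 500 — 2/3 stop raised (brighter).
Net: −2 2/3 −2/3 +2/3 = −2 2/3 stops.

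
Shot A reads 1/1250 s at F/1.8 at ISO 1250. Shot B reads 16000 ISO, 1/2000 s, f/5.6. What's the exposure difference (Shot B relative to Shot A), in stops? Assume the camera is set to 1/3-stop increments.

Aperture: f/1.8 → f/2 → f/2.2 → f/2.5 → f/2.8 → f/3.2 → f/3.5 → f/4 → f/4.5 → f/5 → f/5.6 — 3 1/3 stops narrower (darker).
Shutter speed: 1/1250 → 1/1600 → 1/2000 — 2/3 stop faster (darker).
ISO: 1250 → 1600 → 2000 → 2500 → 3200 → 4000 → 5000 → 6400 → 8000 → 10000 → 12800 → 16000 — 3 2/3 stops higher (brighter).
Net: −3 1/3 −2/3 +3 2/3 = −1/3 stops.

1/3 stop darker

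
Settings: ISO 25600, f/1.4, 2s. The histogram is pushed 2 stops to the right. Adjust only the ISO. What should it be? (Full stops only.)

Overexposed by 2 stops → need 2 stops darker.
ISO: 25600 → 12800 → 6400.

ISO 6400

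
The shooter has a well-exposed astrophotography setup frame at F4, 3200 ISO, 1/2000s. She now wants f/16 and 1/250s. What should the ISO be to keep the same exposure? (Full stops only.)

ISO 6400

Aperture: f/4 → f/5.6 → f/8 → f/11 → f/16 — 4 stops stopped down (darker).
Shutter speed: 1/2000 → 1/1000 → 1/500 → 1/250 — 3 stops longer (brighter).
Net change so far: 1 stop darker. Offset with the ISO: 3200 → 6400.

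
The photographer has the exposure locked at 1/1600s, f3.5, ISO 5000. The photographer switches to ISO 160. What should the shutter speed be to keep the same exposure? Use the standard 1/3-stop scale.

ISO: 5000 → 4000 → 3200 → 2500 → 2000 → 1600 → 1250 → 1000 → 800 → 640 → 500 → 400 → 320 → 250 → 200 → 160 — 5 stops dropped (darker).
Need 5 stops brighter from the shutter speed: 1/1600 → 1/1250 → 1/1000 → 1/800 → 1/640 → 1/500 → 1/400 → 1/320 → 1/250 → 1/200 → 1/160 → 1/125 → 1/100 → 1/80 → 1/60 → 1/50.

1/50s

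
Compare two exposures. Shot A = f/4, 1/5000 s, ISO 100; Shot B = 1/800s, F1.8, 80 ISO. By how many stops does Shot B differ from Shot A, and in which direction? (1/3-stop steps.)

Aperture: f/4 → f/3.5 → f/3.2 → f/2.8 → f/2.5 → f/2.2 → f/2 → f/1.8 — 2 1/3 stops wider (brighter).
Shutter speed: 1/5000 → 1/4000 → 1/3200 → 1/2500 → 1/2000 → 1/1600 → 1/1250 → 1/1000 → 1/800 — 2 2/3 stops slower (brighter).
ISO: 100 → 80 — 1/3 stop dropped (darker).
Net: +2 1/3 +2 2/3 −1/3 = +4 2/3 stops.

4 2/3 stops brighter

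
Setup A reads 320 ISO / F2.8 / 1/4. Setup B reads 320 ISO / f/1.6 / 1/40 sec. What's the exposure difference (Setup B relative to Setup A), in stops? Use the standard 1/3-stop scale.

Aperture: f/2.8 → f/2.5 → f/2.2 → f/2 → f/1.8 → f/1.6 — 1 2/3 stops larger aperture (brighter).
Shutter speed: 1/4 → 1/5 → 1/6 → 1/8 → 1/10 → 1/13 → 1/15 → 1/20 → 1/25 → 1/30 → 1/40 — 3 1/3 stops faster (darker).
ISO: unchanged.
Net: +1 2/3 −3 1/3 = −1 2/3 stops.

1 2/3 stops darker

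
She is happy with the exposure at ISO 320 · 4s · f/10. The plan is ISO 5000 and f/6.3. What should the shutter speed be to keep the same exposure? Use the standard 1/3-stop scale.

1/10s

ISO: 320 → 400 → 500 → 640 → 800 → 1000 → 1250 → 1600 → 2000 → 2500 → 3200 → 4000 → 5000 — 4 stops higher (brighter).
Aperture: f/10 → f/9 → f/8 → f/7.1 → f/6.3 — 1 1/3 stops wider (brighter).
Net change so far: 5 1/3 stops brighter. Offset with the shutter speed: 4 → 3.2 → 2.5 → 2 → 1.6 → 1.3 → 1 → 0.8 → 0.6 → 0.5 → 0.4 → 0.3 → 1/4 → 1/5 → 1/6 → 1/8 → 1/10.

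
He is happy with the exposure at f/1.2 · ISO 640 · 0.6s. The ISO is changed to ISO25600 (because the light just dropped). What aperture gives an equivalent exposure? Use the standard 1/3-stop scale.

f/8

ISO: 640 → 800 → 1000 → 1250 → 1600 → 2000 → 2500 → 3200 → 4000 → 5000 → 6400 → 8000 → 10000 → 12800 → 16000 → 20000 → 25600 — 5 1/3 stops raised (brighter).
Need 5 1/3 stops darker from the aperture: f/1.2 → f/1.4 → f/1.6 → f/1.8 → f/2 → f/2.2 → f/2.5 → f/2.8 → f/3.2 → f/3.5 → f/4 → f/4.5 → f/5 → f/5.6 → f/6.3 → f/7.1 → f/8.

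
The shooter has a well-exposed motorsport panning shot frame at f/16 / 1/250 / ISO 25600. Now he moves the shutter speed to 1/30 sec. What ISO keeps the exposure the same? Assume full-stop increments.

Shutter speed: 1/250 → 1/125 → 1/60 → 1/30 — 3 stops slower (brighter).
Need 3 stops darker from the ISO: 25600 → 12800 → 6400 → 3200.

ISO 3200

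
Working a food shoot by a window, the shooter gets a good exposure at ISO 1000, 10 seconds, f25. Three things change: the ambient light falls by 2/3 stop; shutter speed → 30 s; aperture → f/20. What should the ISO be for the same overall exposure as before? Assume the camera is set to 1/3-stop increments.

ISO 320

Scene light: 2/3 stop darker.
Shutter speed: 10 → 13 → 15 → 20 → 25 → 30 — 1 2/3 stops longer (brighter).
Aperture: f/25 → f/22 → f/20 — 2/3 stop wider (brighter).
Net so far: 1 2/3 stops brighter. ISO: 1000 → 800 → 640 → 500 → 400 → 320.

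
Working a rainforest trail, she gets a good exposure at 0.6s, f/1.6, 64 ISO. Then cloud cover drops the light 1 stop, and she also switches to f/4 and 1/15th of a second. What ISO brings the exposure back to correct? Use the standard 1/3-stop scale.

ISO 8000

Scene light: 1 stop darker.
Aperture: f/1.6 → f/1.8 → f/2 → f/2.2 → f/2.5 → f/2.8 → f/3.2 → f/3.5 → f/4 — 2 2/3 stops smaller aperture (darker).
Shutter speed: 0.6 → 0.5 → 0.4 → 0.3 → 1/4 → 1/5 → 1/6 → 1/8 → 1/10 → 1/13 → 1/15 — 3 1/3 stops shorter (darker).
Net so far: 7 stops darker. ISO: 64 → 80 → 100 → 125 → 160 → 200 → 250 → 320 → 400 → 500 → 640 → 800 → 1000 → 1250 → 1600 → 2000 → 2500 → 3200 → 4000 → 5000 → 6400 → 8000.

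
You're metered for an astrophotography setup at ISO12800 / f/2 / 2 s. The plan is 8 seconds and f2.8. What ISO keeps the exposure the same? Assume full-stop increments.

ISO 6400

Shutter speed: 2 → 4 → 8 — 2 stops longer (brighter).
Aperture: f/2 → f/2.8 — 1 stop stopped down (darker).
Net change so far: 1 stop brighter. Offset with the ISO: 12800 → 6400.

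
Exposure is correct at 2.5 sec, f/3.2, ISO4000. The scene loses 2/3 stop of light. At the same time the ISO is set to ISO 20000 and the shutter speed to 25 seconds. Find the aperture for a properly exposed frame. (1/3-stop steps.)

f/18

Scene light: 2/3 stop darker.
ISO: 4000 → 5000 → 6400 → 8000 → 10000 → 12800 → 16000 → 20000 — 2 1/3 stops higher (brighter).
Shutter speed: 2.5 → 3.2 → 4 → 5 → 6 → 8 → 10 → 13 → 15 → 20 → 25 — 3 1/3 stops slower (brighter).
Net so far: 5 stops brighter. Aperture: f/3.2 → f/3.5 → f/4 → f/4.5 → f/5 → f/5.6 → f/6.3 → f/7.1 → f/8 → f/9 → f/10 → f/11 → f/13 → f/14 → f/16 → f/18.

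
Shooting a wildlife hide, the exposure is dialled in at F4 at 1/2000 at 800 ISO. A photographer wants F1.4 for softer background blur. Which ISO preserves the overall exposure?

Aperture: f/4 → f/2.8 → f/2 → f/1.4 — 3 stops opened up (brighter).
Need 3 stops darker from the ISO: 800 → 400 → 200 → 100.

ISO 100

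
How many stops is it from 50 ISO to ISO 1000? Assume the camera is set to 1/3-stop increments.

50 → 64 → 80 → 100 → 125 → 160 → 200 → 250 → 320 → 400 → 500 → 640 → 800 → 1000 — count the steps: 13 third-stops = 4 1/3 stops.

4 1/3 stops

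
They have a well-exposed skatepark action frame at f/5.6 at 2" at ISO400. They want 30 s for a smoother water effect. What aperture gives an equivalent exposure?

f/22

Shutter speed: 2 → 4 → 8 → 15 → 30 — 4 stops longer (brighter).
Need 4 stops darker from the aperture: f/5.6 → f/8 → f/11 → f/16 → f/22.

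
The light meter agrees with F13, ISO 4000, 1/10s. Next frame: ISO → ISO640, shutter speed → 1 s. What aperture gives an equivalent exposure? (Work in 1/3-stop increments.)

ISO: 4000 → 3200 → 2500 → 2000 → 1600 → 1250 → 1000 → 800 → 640 — 2 2/3 stops lower (darker).
Shutter speed: 1/10 → 1/8 → 1/6 → 1/5 → 1/4 → 0.3 → 0.4 → 0.5 → 0.6 → 0.8 → 1 — 3 1/3 stops slower (brighter).
Net change so far: 2/3 stop brighter. Offset with the aperture: f/13 → f/14 → f/16.

f/16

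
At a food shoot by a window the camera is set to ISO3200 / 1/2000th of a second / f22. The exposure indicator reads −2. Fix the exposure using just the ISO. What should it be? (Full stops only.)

ISO 12800

Underexposed by 2 stops → need 2 stops brighter.
ISO: 3200 → 6400 → 12800.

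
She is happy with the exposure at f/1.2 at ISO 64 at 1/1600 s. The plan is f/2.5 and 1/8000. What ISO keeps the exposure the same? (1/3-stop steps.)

ISO 1250

Aperture: f/1.2 → f/1.4 → f/1.6 → f/1.8 → f/2 → f/2.2 → f/2.5 — 2 stops narrower (darker).
Shutter speed: 1/1600 → 1/2000 → 1/2500 → 1/3200 → 1/4000 → 1/5000 → 1/6400 → 1/8000 — 2 1/3 stops shorter (darker).
Net change so far: 4 1/3 stops darker. Offset with the ISO: 64 → 80 → 100 → 125 → 160 → 200 → 250 → 320 → 400 → 500 → 640 → 800 → 1000 → 1250.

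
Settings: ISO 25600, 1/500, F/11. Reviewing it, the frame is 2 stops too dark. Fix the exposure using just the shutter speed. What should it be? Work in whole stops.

1/125s

Underexposed by 2 stops → need 2 stops brighter.
Shutter speed: 1/500 → 1/250 → 1/125.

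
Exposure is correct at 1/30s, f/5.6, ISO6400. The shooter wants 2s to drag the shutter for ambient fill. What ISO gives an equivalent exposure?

Shutter speed: 1/30 → 1/15 → 1/8 → 1/4 → 1/2 → 1 → 2 — 6 stops slower (brighter).
Need 6 stops darker from the ISO: 6400 → 3200 → 1600 → 800 → 400 → 200 → 100.

ISO 100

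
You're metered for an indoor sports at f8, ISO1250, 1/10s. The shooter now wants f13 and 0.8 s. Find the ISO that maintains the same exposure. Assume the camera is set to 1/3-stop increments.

Aperture: f/8 → f/9 → f/10 → f/11 → f/13 — 1 1/3 stops stopped down (darker).
Shutter speed: 1/10 → 1/8 → 1/6 → 1/5 → 1/4 → 0.3 → 0.4 → 0.5 → 0.6 → 0.8 — 3 stops longer (brighter).
Net change so far: 1 2/3 stops brighter. Offset with the ISO: 1250 → 1000 → 800 → 640 → 500 → 400.

ISO 400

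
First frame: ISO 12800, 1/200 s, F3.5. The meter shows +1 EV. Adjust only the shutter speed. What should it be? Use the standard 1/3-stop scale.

Overexposed by 1 stop → need 1 stop darker.
Shutter speed: 1/200 → 1/250 → 1/320 → 1/400.

1/400s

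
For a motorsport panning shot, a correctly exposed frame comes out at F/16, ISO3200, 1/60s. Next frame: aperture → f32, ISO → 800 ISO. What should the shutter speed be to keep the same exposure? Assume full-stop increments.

1/4s

Aperture: f/16 → f/22 → f/32 — 2 stops stopped down (darker).
ISO: 3200 → 1600 → 800 — 2 stops dropped (darker).
Net change so far: 4 stops darker. Offset with the shutter speed: 1/60 → 1/30 → 1/15 → 1/8 → 1/4.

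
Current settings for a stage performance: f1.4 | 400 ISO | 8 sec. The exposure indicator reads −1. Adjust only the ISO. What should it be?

Underexposed by 1 stop → need 1 stop brighter.
ISO: 400 → 800.

ISO 800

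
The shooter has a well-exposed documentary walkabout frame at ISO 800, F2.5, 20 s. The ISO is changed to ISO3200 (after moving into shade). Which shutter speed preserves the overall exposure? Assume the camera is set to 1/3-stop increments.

5 s

ISO: 800 → 1000 → 1250 → 1600 → 2000 → 2500 → 3200 — 2 stops higher (brighter).
Need 2 stops darker from the shutter speed: 20 → 15 → 13 → 10 → 8 → 6 → 5.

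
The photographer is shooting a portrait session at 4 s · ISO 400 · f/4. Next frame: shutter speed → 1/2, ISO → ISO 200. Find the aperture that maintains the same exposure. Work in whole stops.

Shutter speed: 4 → 2 → 1 → 1/2 — 3 stops shorter (darker).
ISO: 400 → 200 — 1 stop lower (darker).
Net change so far: 4 stops darker. Offset with the aperture: f/4 → f/2.8 → f/2 → f/1.4 → f/1.0.

f/1.0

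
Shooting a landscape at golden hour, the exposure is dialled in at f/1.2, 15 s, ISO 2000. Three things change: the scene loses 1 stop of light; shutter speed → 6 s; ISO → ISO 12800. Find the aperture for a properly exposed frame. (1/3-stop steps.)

Scene light: 1 stop darker.
Shutter speed: 15 → 13 → 10 → 8 → 6 — 1 1/3 stops shorter (darker).
ISO: 2000 → 2500 → 3200 → 4000 → 5000 → 6400 → 8000 → 10000 → 12800 — 2 2/3 stops higher (brighter).
Net so far: 1/3 stop brighter. Aperture: f/1.2 → f/1.4.

f/1.4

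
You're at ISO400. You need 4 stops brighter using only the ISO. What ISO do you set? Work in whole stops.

ISO: 400 → 800 → 1600 → 3200 → 6400 — 4 stops raised (brighter).

ISO 6400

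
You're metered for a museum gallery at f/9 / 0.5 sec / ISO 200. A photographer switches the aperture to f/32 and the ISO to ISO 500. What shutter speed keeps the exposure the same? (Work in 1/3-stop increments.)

2.5 s

Aperture: f/9 → f/10 → f/11 → f/13 → f/14 → f/16 → f/18 → f/20 → f/22 → f/25 → f/29 → f/32 — 3 2/3 stops smaller aperture (darker).
ISO: 200 → 250 → 320 → 400 → 500 — 1 1/3 stops raised (brighter).
Net change so far: 2 1/3 stops darker. Offset with the shutter speed: 0.5 → 0.6 → 0.8 → 1 → 1.3 → 1.6 → 2 → 2.5.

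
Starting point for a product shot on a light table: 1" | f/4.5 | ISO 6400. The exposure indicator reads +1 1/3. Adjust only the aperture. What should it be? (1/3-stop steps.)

f/7.1

Overexposed by 1 1/3 stops → need 1 1/3 stops darker.
Aperture: f/4.5 → f/5 → f/5.6 → f/6.3 → f/7.1.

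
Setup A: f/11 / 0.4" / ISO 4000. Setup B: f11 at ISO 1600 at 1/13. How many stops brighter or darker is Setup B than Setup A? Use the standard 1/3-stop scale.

3 2/3 stops darker

Aperture: unchanged.
Shutter speed: 0.4 → 0.3 → 1/4 → 1/5 → 1/6 → 1/8 → 1/10 → 1/13 — 2 1/3 stops faster (darker).
ISO: 4000 → 3200 → 2500 → 2000 → 1600 — 1 1/3 stops dropped (darker).
Net: −2 1/3 −1 1/3 = −3 2/3 stops.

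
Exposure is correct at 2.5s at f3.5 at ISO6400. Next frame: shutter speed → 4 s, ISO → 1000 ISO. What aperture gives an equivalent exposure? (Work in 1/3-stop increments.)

f/1.8

Shutter speed: 2.5 → 3.2 → 4 — 2/3 stop slower (brighter).
ISO: 6400 → 5000 → 4000 → 3200 → 2500 → 2000 → 1600 → 1250 → 1000 — 2 2/3 stops dropped (darker).
Net change so far: 2 stops darker. Offset with the aperture: f/3.5 → f/3.2 → f/2.8 → f/2.5 → f/2.2 → f/2 → f/1.8.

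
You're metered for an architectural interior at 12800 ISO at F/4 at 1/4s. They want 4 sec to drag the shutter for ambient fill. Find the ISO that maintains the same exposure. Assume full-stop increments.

ISO 800

Shutter speed: 1/4 → 1/2 → 1 → 2 → 4 — 4 stops slower (brighter).
Need 4 stops darker from the ISO: 12800 → 6400 → 3200 → 1600 → 800.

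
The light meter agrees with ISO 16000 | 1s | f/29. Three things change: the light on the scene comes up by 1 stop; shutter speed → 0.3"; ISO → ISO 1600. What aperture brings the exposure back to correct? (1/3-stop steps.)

Scene light: 1 stop brighter.
Shutter speed: 1 → 0.8 → 0.6 → 0.5 → 0.4 → 0.3 — 1 2/3 stops faster (darker).
ISO: 16000 → 12800 → 10000 → 8000 → 6400 → 5000 → 4000 → 3200 → 2500 → 2000 → 1600 — 3 1/3 stops dropped (darker).
Net so far: 4 stops darker. Aperture: f/29 → f/25 → f/22 → f/20 → f/18 → f/16 → f/14 → f/13 → f/11 → f/10 → f/9 → f/8 → f/7.1.

f/7.1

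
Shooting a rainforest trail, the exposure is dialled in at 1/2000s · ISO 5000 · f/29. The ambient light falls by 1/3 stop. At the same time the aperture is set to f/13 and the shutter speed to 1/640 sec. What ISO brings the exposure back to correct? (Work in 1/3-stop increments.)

Scene light: 1/3 stop darker.
Aperture: f/29 → f/25 → f/22 → f/20 → f/18 → f/16 → f/14 → f/13 — 2 1/3 stops opened up (brighter).
Shutter speed: 1/2000 → 1/1600 → 1/1250 → 1/1000 → 1/800 → 1/640 — 1 2/3 stops slower (brighter).
Net so far: 3 2/3 stops brighter. ISO: 5000 → 4000 → 3200 → 2500 → 2000 → 1600 → 1250 → 1000 → 800 → 640 → 500 → 400.

ISO 400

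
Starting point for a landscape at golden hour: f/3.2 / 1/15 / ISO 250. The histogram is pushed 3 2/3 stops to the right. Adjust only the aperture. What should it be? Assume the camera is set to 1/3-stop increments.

f/11

Overexposed by 3 2/3 stops → need 3 2/3 stops darker.
Aperture: f/3.2 → f/3.5 → f/4 → f/4.5 → f/5 → f/5.6 → f/6.3 → f/7.1 → f/8 → f/9 → f/10 → f/11.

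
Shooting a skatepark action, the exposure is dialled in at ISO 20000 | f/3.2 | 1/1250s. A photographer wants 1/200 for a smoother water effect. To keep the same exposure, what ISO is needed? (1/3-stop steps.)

Shutter speed: 1/1250 → 1/1000 → 1/800 → 1/640 → 1/500 → 1/400 → 1/320 → 1/250 → 1/200 — 2 2/3 stops slower (brighter).
Need 2 2/3 stops darker from the ISO: 20000 → 16000 → 12800 → 10000 → 8000 → 6400 → 5000 → 4000 → 3200.

ISO 3200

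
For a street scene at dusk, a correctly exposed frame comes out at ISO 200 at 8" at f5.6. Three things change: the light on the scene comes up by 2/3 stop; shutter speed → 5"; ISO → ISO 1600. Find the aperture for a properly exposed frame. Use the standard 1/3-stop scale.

Scene light: 2/3 stop brighter.
Shutter speed: 8 → 6 → 5 — 2/3 stop faster (darker).
ISO: 200 → 250 → 320 → 400 → 500 → 640 → 800 → 1000 → 1250 → 1600 — 3 stops raised (brighter).
Net so far: 3 stops brighter. Aperture: f/5.6 → f/6.3 → f/7.1 → f/8 → f/9 → f/10 → f/11 → f/13 → f/14 → f/16.

f/16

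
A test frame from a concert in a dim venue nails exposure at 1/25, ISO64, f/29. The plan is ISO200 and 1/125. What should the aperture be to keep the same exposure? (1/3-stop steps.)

f/22

ISO: 64 → 80 → 100 → 125 → 160 → 200 — 1 2/3 stops raised (brighter).
Shutter speed: 1/25 → 1/30 → 1/40 → 1/50 → 1/60 → 1/80 → 1/100 → 1/125 — 2 1/3 stops shorter (darker).
Net change so far: 2/3 stop darker. Offset with the aperture: f/29 → f/25 → f/22.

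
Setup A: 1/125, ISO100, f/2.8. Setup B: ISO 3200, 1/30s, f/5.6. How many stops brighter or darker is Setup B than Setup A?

5 stops brighter

Aperture: f/2.8 → f/4 → f/5.6 — 2 stops stopped down (darker).
Shutter speed: 1/125 → 1/60 → 1/30 — 2 stops longer (brighter).
ISO: 100 → 200 → 400 → 800 → 1600 → 3200 — 5 stops higher (brighter).
Net: −2 +2 +5 = +5 stops.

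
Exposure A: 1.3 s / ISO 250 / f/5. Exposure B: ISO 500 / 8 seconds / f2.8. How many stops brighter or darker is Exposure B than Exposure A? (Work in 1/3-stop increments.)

Aperture: f/5 → f/4.5 → f/4 → f/3.5 → f/3.2 → f/2.8 — 1 2/3 stops wider (brighter).
Shutter speed: 1.3 → 1.6 → 2 → 2.5 → 3.2 → 4 → 5 → 6 → 8 — 2 2/3 stops longer (brighter).
ISO: 250 → 320 → 400 → 500 — 1 stop higher (brighter).
Net: +1 2/3 +2 2/3 +1 = +5 1/3 stops.

5 1/3 stops brighter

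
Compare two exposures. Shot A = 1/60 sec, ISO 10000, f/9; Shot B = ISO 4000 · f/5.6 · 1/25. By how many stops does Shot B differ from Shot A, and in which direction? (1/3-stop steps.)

Aperture: f/9 → f/8 → f/7.1 → f/6.3 → f/5.6 — 1 1/3 stops wider (brighter).
Shutter speed: 1/60 → 1/50 → 1/40 → 1/30 → 1/25 — 1 1/3 stops longer (brighter).
ISO: 10000 → 8000 → 6400 → 5000 → 4000 — 1 1/3 stops lower (darker).
Net: +1 1/3 +1 1/3 −1 1/3 = +1 1/3 stops.

1 1/3 stops brighter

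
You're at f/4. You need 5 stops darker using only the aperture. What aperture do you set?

Aperture: f/4 → f/5.6 → f/8 → f/11 → f/16 → f/22 — 5 stops stopped down (darker).

f/22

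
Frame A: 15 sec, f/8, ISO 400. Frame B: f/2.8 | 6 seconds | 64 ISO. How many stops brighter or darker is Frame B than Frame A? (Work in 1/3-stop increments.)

Aperture: f/8 → f/7.1 → f/6.3 → f/5.6 → f/5 → f/4.5 → f/4 → f/3.5 → f/3.2 → f/2.8 — 3 stops opened up (brighter).
Shutter speed: 15 → 13 → 10 → 8 → 6 — 1 1/3 stops shorter (darker).
ISO: 400 → 320 → 250 → 200 → 160 → 125 → 100 → 80 → 64 — 2 2/3 stops dropped (darker).
Net: +3 −1 1/3 −2 2/3 = −1 stop.

1 stop darker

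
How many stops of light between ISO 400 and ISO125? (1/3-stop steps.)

400 → 320 → 250 → 200 → 160 → 125 — count the steps: 5 third-stops = 1 2/3 stops.

1 2/3 stops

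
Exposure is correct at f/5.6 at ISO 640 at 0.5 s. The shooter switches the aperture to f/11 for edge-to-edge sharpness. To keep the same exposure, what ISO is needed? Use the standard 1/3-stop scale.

Aperture: f/5.6 → f/6.3 → f/7.1 → f/8 → f/9 → f/10 → f/11 — 2 stops narrower (darker).
Need 2 stops brighter from the ISO: 640 → 800 → 1000 → 1250 → 1600 → 2000 → 2500.

ISO 2500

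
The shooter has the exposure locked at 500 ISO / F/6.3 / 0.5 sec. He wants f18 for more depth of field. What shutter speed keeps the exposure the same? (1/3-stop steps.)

Aperture: f/6.3 → f/7.1 → f/8 → f/9 → f/10 → f/11 → f/13 → f/14 → f/16 → f/18 — 3 stops smaller aperture (darker).
Need 3 stops brighter from the shutter speed: 0.5 → 0.6 → 0.8 → 1 → 1.3 → 1.6 → 2 → 2.5 → 3.2 → 4.

4 s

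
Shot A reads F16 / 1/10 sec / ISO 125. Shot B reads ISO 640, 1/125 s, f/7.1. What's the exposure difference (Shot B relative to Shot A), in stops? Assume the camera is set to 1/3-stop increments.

Aperture: f/16 → f/14 → f/13 → f/11 → f/10 → f/9 → f/8 → f/7.1 — 2 1/3 stops wider (brighter).
Shutter speed: 1/10 → 1/13 → 1/15 → 1/20 → 1/25 → 1/30 → 1/40 → 1/50 → 1/60 → 1/80 → 1/100 → 1/125 — 3 2/3 stops faster (darker).
ISO: 125 → 160 → 200 → 250 → 320 → 400 → 500 → 640 — 2 1/3 stops higher (brighter).
Net: +2 1/3 −3 2/3 +2 1/3 = +1 stop.

1 stop brighter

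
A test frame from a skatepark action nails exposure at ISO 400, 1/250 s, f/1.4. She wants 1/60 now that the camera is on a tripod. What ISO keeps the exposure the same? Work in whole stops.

Shutter speed: 1/250 → 1/125 → 1/60 — 2 stops longer (brighter).
Need 2 stops darker from the ISO: 400 → 200 → 100.

ISO 100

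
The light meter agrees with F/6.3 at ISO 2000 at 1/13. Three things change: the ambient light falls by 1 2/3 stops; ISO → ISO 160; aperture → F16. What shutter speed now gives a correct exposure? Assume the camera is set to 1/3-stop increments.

Scene light: 1 2/3 stops darker.
ISO: 2000 → 1600 → 1250 → 1000 → 800 → 640 → 500 → 400 → 320 → 250 → 200 → 160 — 3 2/3 stops lower (darker).
Aperture: f/6.3 → f/7.1 → f/8 → f/9 → f/10 → f/11 → f/13 → f/14 → f/16 — 2 2/3 stops narrower (darker).
Net so far: 8 stops darker. Shutter speed: 1/13 → 1/10 → 1/8 → 1/6 → 1/5 → 1/4 → 0.3 → 0.4 → 0.5 → 0.6 → 0.8 → 1 → 1.3 → 1.6 → 2 → 2.5 → 3.2 → 4 → 5 → 6 → 8 → 10 → 13 → 15 → 20.

20 s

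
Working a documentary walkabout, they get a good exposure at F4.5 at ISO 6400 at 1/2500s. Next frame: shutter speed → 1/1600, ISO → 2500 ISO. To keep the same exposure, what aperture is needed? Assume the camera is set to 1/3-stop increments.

Shutter speed: 1/2500 → 1/2000 → 1/1600 — 2/3 stop longer (brighter).
ISO: 6400 → 5000 → 4000 → 3200 → 2500 — 1 1/3 stops dropped (darker).
Net change so far: 2/3 stop darker. Offset with the aperture: f/4.5 → f/4 → f/3.5.

f/3.5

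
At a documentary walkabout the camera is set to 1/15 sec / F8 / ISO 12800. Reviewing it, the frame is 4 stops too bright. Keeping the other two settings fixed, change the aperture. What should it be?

Overexposed by 4 stops → need 4 stops darker.
Aperture: f/8 → f/11 → f/16 → f/22 → f/32.

f/32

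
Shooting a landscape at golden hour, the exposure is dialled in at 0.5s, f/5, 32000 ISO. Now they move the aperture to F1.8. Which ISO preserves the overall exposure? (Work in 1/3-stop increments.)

ISO 4000

Aperture: f/5 → f/4.5 → f/4 → f/3.5 → f/3.2 → f/2.8 → f/2.5 → f/2.2 → f/2 → f/1.8 — 3 stops larger aperture (brighter).
Need 3 stops darker from the ISO: 32000 → 25600 → 20000 → 16000 → 12800 → 10000 → 8000 → 6400 → 5000 → 4000.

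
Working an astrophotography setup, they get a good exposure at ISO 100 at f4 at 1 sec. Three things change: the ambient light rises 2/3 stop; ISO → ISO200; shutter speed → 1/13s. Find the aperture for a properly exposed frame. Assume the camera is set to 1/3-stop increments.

Scene light: 2/3 stop brighter.
ISO: 100 → 125 → 160 → 200 — 1 stop higher (brighter).
Shutter speed: 1 → 0.8 → 0.6 → 0.5 → 0.4 → 0.3 → 1/4 → 1/5 → 1/6 → 1/8 → 1/10 → 1/13 — 3 2/3 stops faster (darker).
Net so far: 2 stops darker. Aperture: f/4 → f/3.5 → f/3.2 → f/2.8 → f/2.5 → f/2.2 → f/2.

f/2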